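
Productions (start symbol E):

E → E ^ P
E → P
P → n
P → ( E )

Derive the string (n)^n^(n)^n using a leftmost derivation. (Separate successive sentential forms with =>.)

E => E^P => E^P^P => E^P^P^P => P^P^P^P => (E)^P^P^P => (P)^P^P^P => (n)^P^P^P => (n)^n^P^P => (n)^n^(E)^P => (n)^n^(P)^P => (n)^n^(n)^P => (n)^n^(n)^n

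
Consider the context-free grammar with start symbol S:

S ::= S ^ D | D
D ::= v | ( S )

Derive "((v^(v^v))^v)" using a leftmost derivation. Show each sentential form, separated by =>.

S => D   [S ::= D]
D => (S)   [D ::= ( S )]
(S) => (S^D)   [S ::= S ^ D]
(S^D) => (D^D)   [S ::= D]
(D^D) => ((S)^D)   [D ::= ( S )]
((S)^D) => ((S^D)^D)   [S ::= S ^ D]
((S^D)^D) => ((D^D)^D)   [S ::= D]
((D^D)^D) => ((v^D)^D)   [D ::= v]
((v^D)^D) => ((v^(S))^D)   [D ::= ( S )]
((v^(S))^D) => ((v^(S^D))^D)   [S ::= S ^ D]
((v^(S^D))^D) => ((v^(D^D))^D)   [S ::= D]
((v^(D^D))^D) => ((v^(v^D))^D)   [D ::= v]
((v^(v^D))^D) => ((v^(v^v))^D)   [D ::= v]
((v^(v^v))^D) => ((v^(v^v))^v)   [D ::= v]

S=>D=>(S)=>(S^D)=>(D^D)=>((S)^D)=>((S^D)^D)=>((D^D)^D)=>((v^D)^D)=>((v^(S))^D)=>((v^(S^D))^D)=>((v^(D^D))^D)=>((v^(v^D))^D)=>((v^(v^v))^D)=>((v^(v^v))^v)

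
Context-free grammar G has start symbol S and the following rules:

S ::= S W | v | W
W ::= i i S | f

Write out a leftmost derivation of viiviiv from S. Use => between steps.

S => SW => SWW => vWW => viiSW => viivW => viiviiS => viiviiv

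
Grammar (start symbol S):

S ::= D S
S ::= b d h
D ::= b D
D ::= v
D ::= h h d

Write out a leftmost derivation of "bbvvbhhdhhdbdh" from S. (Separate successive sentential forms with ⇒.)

S ⇒ DS   [S ::= D S]
DS ⇒ bDS   [D ::= b D]
bDS ⇒ bbDS   [D ::= b D]
bbDS ⇒ bbvS   [D ::= v]
bbvS ⇒ bbvDS   [S ::= D S]
bbvDS ⇒ bbvvS   [D ::= v]
bbvvS ⇒ bbvvDS   [S ::= D S]
bbvvDS ⇒ bbvvbDS   [D ::= b D]
bbvvbDS ⇒ bbvvbhhdS   [D ::= h h d]
bbvvbhhdS ⇒ bbvvbhhdDS   [S ::= D S]
bbvvbhhdDS ⇒ bbvvbhhdhhdS   [D ::= h h d]
bbvvbhhdhhdS ⇒ bbvvbhhdhhdbdh   [S ::= b d h]

S ⇒ DS ⇒ bDS ⇒ bbDS ⇒ bbvS ⇒ bbvDS ⇒ bbvvS ⇒ bbvvDS ⇒ bbvvbDS ⇒ bbvvbhhdS ⇒ bbvvbhhdDS ⇒ bbvvbhhdhhdS ⇒ bbvvbhhdhhdbdh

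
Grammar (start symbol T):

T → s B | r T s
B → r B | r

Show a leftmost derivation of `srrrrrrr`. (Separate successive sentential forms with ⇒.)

T ⇒ sB ⇒ srB ⇒ srrB ⇒ srrrB ⇒ srrrrB ⇒ srrrrrB ⇒ srrrrrrB ⇒ srrrrrrr

T ⇒ sB   [T → s B]
sB ⇒ srB   [B → r B]
srB ⇒ srrB   [B → r B]
srrB ⇒ srrrB   [B → r B]
srrrB ⇒ srrrrB   [B → r B]
srrrrB ⇒ srrrrrB   [B → r B]
srrrrrB ⇒ srrrrrrB   [B → r B]
srrrrrrB ⇒ srrrrrrr   [B → r]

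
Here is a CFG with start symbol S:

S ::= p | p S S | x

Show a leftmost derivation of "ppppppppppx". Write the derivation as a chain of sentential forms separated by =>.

S => pSS   [S ::= p S S]
pSS => ppSSS   [S ::= p S S]
ppSSS => pppSSSS   [S ::= p S S]
pppSSSS => ppppSSS   [S ::= p]
ppppSSS => pppppSSSS   [S ::= p S S]
pppppSSSS => ppppppSSSSS   [S ::= p S S]
ppppppSSSSS => pppppppSSSS   [S ::= p]
pppppppSSSS => ppppppppSSS   [S ::= p]
ppppppppSSS => pppppppppSS   [S ::= p]
pppppppppSS => ppppppppppS   [S ::= p]
ppppppppppS => ppppppppppx   [S ::= x]

S => pSS => ppSSS => pppSSSS => ppppSSS => pppppSSSS => ppppppSSSSS => pppppppSSSS => ppppppppSSS => pppppppppSS => ppppppppppS => ppppppppppx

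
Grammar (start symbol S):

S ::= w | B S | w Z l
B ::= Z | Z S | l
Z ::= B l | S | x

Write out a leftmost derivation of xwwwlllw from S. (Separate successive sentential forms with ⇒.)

S⇒BS⇒ZS⇒BlS⇒ZSlS⇒xSlS⇒xwZllS⇒xwSllS⇒xwwZlllS⇒xwwSlllS⇒xwwwlllS⇒xwwwlllw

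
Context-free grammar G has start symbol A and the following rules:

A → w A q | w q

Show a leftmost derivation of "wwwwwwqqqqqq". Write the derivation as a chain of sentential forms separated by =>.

A=>wAq=>wwAqq=>wwwAqqq=>wwwwAqqqq=>wwwwwAqqqqq=>wwwwwwqqqqqq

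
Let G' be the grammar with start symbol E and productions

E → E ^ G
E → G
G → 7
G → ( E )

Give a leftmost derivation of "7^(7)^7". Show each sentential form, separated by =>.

E => E^G => E^G^G => G^G^G => 7^G^G => 7^(E)^G => 7^(G)^G => 7^(7)^G => 7^(7)^7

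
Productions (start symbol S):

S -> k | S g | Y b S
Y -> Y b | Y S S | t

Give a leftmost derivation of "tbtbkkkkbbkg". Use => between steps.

S=>YbS=>tbS=>tbSg=>tbYbSg=>tbYbbSg=>tbYSSbbSg=>tbYSSSSbbSg=>tbYbSSSSbbSg=>tbtbSSSSbbSg=>tbtbkSSSbbSg=>tbtbkkSSbbSg=>tbtbkkkSbbSg=>tbtbkkkkbbSg=>tbtbkkkkbbkg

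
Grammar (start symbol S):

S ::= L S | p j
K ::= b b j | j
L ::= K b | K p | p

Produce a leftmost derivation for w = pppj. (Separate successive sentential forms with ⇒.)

S ⇒ LS   [S ::= L S]
LS ⇒ pS   [L ::= p]
pS ⇒ pLS   [S ::= L S]
pLS ⇒ ppS   [L ::= p]
ppS ⇒ pppj   [S ::= p j]

S⇒LS⇒pS⇒pLS⇒ppS⇒pppj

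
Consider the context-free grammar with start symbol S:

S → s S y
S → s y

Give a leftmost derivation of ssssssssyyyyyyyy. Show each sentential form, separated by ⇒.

S ⇒ sSy ⇒ ssSyy ⇒ sssSyyy ⇒ ssssSyyyy ⇒ sssssSyyyyy ⇒ ssssssSyyyyyy ⇒ sssssssSyyyyyyy ⇒ ssssssssyyyyyyyy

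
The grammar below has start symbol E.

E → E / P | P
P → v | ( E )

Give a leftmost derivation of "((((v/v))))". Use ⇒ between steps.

E⇒P⇒(E)⇒(P)⇒((E))⇒((P))⇒(((E)))⇒(((P)))⇒((((E))))⇒((((E/P))))⇒((((P/P))))⇒((((v/P))))⇒((((v/v))))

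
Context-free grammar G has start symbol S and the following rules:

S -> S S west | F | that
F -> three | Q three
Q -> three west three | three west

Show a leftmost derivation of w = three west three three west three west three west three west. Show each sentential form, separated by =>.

S => S S west => S S west S west => F S west S west => Q three S west S west => three west three S west S west => three west three F west S west => three west three Q three west S west => three west three three west three west S west => three west three three west three west F west => three west three three west three west Q three west => three west three three west three west three west three west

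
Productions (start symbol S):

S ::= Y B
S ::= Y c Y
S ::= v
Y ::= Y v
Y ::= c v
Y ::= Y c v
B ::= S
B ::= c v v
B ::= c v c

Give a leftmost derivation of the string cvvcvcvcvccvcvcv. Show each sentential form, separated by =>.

S => YcY   [S ::= Y c Y]
YcY => YcvcY   [Y ::= Y c v]
YcvcY => YcvcvcY   [Y ::= Y c v]
YcvcvcY => YcvcvcvcY   [Y ::= Y c v]
YcvcvcvcY => YvcvcvcvcY   [Y ::= Y v]
YvcvcvcvcY => cvvcvcvcvcY   [Y ::= c v]
cvvcvcvcvcY => cvvcvcvcvcYcv   [Y ::= Y c v]
cvvcvcvcvcYcv => cvvcvcvcvcYcvcv   [Y ::= Y c v]
cvvcvcvcvcYcvcv => cvvcvcvcvccvcvcv   [Y ::= c v]

S => YcY => YcvcY => YcvcvcY => YcvcvcvcY => YvcvcvcvcY => cvvcvcvcvcY => cvvcvcvcvcYcv => cvvcvcvcvcYcvcv => cvvcvcvcvccvcvcv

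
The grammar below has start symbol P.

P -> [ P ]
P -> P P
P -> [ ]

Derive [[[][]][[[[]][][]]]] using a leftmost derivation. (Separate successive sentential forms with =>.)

P => [P] => [PP] => [[P]P] => [[PP]P] => [[[]P]P] => [[[][]]P] => [[[][]][P]] => [[[][]][[P]]] => [[[][]][[PP]]] => [[[][]][[PPP]]] => [[[][]][[[P]PP]]] => [[[][]][[[[]]PP]]] => [[[][]][[[[]][]P]]] => [[[][]][[[[]][][]]]]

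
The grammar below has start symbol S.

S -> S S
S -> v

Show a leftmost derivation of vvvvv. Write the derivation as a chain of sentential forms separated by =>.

S => SS => SSS => vSS => vSSS => vSSSS => vvSSS => vvvSS => vvvvS => vvvvv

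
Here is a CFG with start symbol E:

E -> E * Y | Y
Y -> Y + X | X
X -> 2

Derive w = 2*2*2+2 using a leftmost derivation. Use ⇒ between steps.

E ⇒ E*Y ⇒ E*Y*Y ⇒ Y*Y*Y ⇒ X*Y*Y ⇒ 2*Y*Y ⇒ 2*X*Y ⇒ 2*2*Y ⇒ 2*2*Y+X ⇒ 2*2*X+X ⇒ 2*2*2+X ⇒ 2*2*2+2

E ⇒ E*Y   [E -> E * Y]
E*Y ⇒ E*Y*Y   [E -> E * Y]
E*Y*Y ⇒ Y*Y*Y   [E -> Y]
Y*Y*Y ⇒ X*Y*Y   [Y -> X]
X*Y*Y ⇒ 2*Y*Y   [X -> 2]
2*Y*Y ⇒ 2*X*Y   [Y -> X]
2*X*Y ⇒ 2*2*Y   [X -> 2]
2*2*Y ⇒ 2*2*Y+X   [Y -> Y + X]
2*2*Y+X ⇒ 2*2*X+X   [Y -> X]
2*2*X+X ⇒ 2*2*2+X   [X -> 2]
2*2*2+X ⇒ 2*2*2+2   [X -> 2]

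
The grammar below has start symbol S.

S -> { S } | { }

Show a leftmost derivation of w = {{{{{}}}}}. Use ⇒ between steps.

S ⇒ {S}   [S -> { S }]
{S} ⇒ {{S}}   [S -> { S }]
{{S}} ⇒ {{{S}}}   [S -> { S }]
{{{S}}} ⇒ {{{{S}}}}   [S -> { S }]
{{{{S}}}} ⇒ {{{{{}}}}}   [S -> { }]

S ⇒ {S} ⇒ {{S}} ⇒ {{{S}}} ⇒ {{{{S}}}} ⇒ {{{{{}}}}}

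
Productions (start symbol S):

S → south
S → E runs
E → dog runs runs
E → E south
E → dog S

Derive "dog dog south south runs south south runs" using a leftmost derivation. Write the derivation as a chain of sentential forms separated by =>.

S => E runs => E south runs => E south south runs => dog S south south runs => dog E runs south south runs => dog E south runs south south runs => dog dog S south runs south south runs => dog dog south south runs south south runs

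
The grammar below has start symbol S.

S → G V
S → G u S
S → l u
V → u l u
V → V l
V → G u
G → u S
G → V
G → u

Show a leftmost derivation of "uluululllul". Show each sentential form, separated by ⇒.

S ⇒ GV   [S → G V]
GV ⇒ VV   [G → V]
VV ⇒ uluV   [V → u l u]
uluV ⇒ uluVl   [V → V l]
uluVl ⇒ uluGul   [V → G u]
uluGul ⇒ uluVul   [G → V]
uluVul ⇒ uluVlul   [V → V l]
uluVlul ⇒ uluVllul   [V → V l]
uluVllul ⇒ uluVlllul   [V → V l]
uluVlllul ⇒ uluululllul   [V → u l u]

S ⇒ GV ⇒ VV ⇒ uluV ⇒ uluVl ⇒ uluGul ⇒ uluVul ⇒ uluVlul ⇒ uluVllul ⇒ uluVlllul ⇒ uluululllul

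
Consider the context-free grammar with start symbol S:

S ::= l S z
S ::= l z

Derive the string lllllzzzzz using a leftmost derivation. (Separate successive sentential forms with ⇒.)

S ⇒ lSz ⇒ llSzz ⇒ lllSzzz ⇒ llllSzzzz ⇒ lllllzzzzz

S ⇒ lSz   [S ::= l S z]
lSz ⇒ llSzz   [S ::= l S z]
llSzz ⇒ lllSzzz   [S ::= l S z]
lllSzzz ⇒ llllSzzzz   [S ::= l S z]
llllSzzzz ⇒ lllllzzzzz   [S ::= l z]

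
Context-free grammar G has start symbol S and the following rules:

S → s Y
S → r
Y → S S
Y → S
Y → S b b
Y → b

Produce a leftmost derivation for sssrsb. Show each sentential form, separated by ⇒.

S ⇒ sY   [S → s Y]
sY ⇒ sS   [Y → S]
sS ⇒ ssY   [S → s Y]
ssY ⇒ ssSS   [Y → S S]
ssSS ⇒ sssYS   [S → s Y]
sssYS ⇒ sssSS   [Y → S]
sssSS ⇒ sssrS   [S → r]
sssrS ⇒ sssrsY   [S → s Y]
sssrsY ⇒ sssrsb   [Y → b]

S⇒sY⇒sS⇒ssY⇒ssSS⇒sssYS⇒sssSS⇒sssrS⇒sssrsY⇒sssrsb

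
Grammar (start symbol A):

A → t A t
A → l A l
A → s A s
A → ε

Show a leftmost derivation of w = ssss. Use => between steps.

A => sAs => ssAss => ssss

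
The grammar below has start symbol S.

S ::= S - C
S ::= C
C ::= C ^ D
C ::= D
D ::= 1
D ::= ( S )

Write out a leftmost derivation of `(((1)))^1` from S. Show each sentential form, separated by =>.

S => C => C^D => D^D => (S)^D => (C)^D => (D)^D => ((S))^D => ((C))^D => ((D))^D => (((S)))^D => (((C)))^D => (((D)))^D => (((1)))^D => (((1)))^1

S => C   [S ::= C]
C => C^D   [C ::= C ^ D]
C^D => D^D   [C ::= D]
D^D => (S)^D   [D ::= ( S )]
(S)^D => (C)^D   [S ::= C]
(C)^D => (D)^D   [C ::= D]
(D)^D => ((S))^D   [D ::= ( S )]
((S))^D => ((C))^D   [S ::= C]
((C))^D => ((D))^D   [C ::= D]
((D))^D => (((S)))^D   [D ::= ( S )]
(((S)))^D => (((C)))^D   [S ::= C]
(((C)))^D => (((D)))^D   [C ::= D]
(((D)))^D => (((1)))^D   [D ::= 1]
(((1)))^D => (((1)))^1   [D ::= 1]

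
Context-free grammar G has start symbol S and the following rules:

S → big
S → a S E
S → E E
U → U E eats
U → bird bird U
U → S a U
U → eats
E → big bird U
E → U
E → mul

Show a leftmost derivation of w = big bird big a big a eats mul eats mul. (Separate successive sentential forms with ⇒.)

S ⇒ E E ⇒ big bird U E ⇒ big bird U E eats E ⇒ big bird S a U E eats E ⇒ big bird big a U E eats E ⇒ big bird big a S a U E eats E ⇒ big bird big a big a U E eats E ⇒ big bird big a big a eats E eats E ⇒ big bird big a big a eats mul eats E ⇒ big bird big a big a eats mul eats mul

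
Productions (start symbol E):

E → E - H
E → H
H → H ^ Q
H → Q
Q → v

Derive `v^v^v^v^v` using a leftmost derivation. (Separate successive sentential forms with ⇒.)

E ⇒ H   [E → H]
H ⇒ H^Q   [H → H ^ Q]
H^Q ⇒ H^Q^Q   [H → H ^ Q]
H^Q^Q ⇒ H^Q^Q^Q   [H → H ^ Q]
H^Q^Q^Q ⇒ H^Q^Q^Q^Q   [H → H ^ Q]
H^Q^Q^Q^Q ⇒ Q^Q^Q^Q^Q   [H → Q]
Q^Q^Q^Q^Q ⇒ v^Q^Q^Q^Q   [Q → v]
v^Q^Q^Q^Q ⇒ v^v^Q^Q^Q   [Q → v]
v^v^Q^Q^Q ⇒ v^v^v^Q^Q   [Q → v]
v^v^v^Q^Q ⇒ v^v^v^v^Q   [Q → v]
v^v^v^v^Q ⇒ v^v^v^v^v   [Q → v]

E ⇒ H ⇒ H^Q ⇒ H^Q^Q ⇒ H^Q^Q^Q ⇒ H^Q^Q^Q^Q ⇒ Q^Q^Q^Q^Q ⇒ v^Q^Q^Q^Q ⇒ v^v^Q^Q^Q ⇒ v^v^v^Q^Q ⇒ v^v^v^v^Q ⇒ v^v^v^v^v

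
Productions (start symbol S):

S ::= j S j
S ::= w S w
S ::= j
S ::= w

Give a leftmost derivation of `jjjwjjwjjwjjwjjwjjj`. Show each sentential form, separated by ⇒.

S ⇒ jSj ⇒ jjSjj ⇒ jjjSjjj ⇒ jjjwSwjjj ⇒ jjjwjSjwjjj ⇒ jjjwjjSjjwjjj ⇒ jjjwjjwSwjjwjjj ⇒ jjjwjjwjSjwjjwjjj ⇒ jjjwjjwjjSjjwjjwjjj ⇒ jjjwjjwjjwjjwjjwjjj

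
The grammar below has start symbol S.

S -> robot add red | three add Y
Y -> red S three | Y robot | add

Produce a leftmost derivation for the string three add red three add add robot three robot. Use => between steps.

S => three add Y   [S -> three add Y]
three add Y => three add Y robot   [Y -> Y robot]
three add Y robot => three add red S three robot   [Y -> red S three]
three add red S three robot => three add red three add Y three robot   [S -> three add Y]
three add red three add Y three robot => three add red three add Y robot three robot   [Y -> Y robot]
three add red three add Y robot three robot => three add red three add add robot three robot   [Y -> add]

S => three add Y => three add Y robot => three add red S three robot => three add red three add Y three robot => three add red three add Y robot three robot => three add red three add add robot three robot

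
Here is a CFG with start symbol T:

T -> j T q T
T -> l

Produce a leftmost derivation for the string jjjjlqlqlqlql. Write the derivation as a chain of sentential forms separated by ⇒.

T ⇒ jTqT   [T -> j T q T]
jTqT ⇒ jjTqTqT   [T -> j T q T]
jjTqTqT ⇒ jjjTqTqTqT   [T -> j T q T]
jjjTqTqTqT ⇒ jjjjTqTqTqTqT   [T -> j T q T]
jjjjTqTqTqTqT ⇒ jjjjlqTqTqTqT   [T -> l]
jjjjlqTqTqTqT ⇒ jjjjlqlqTqTqT   [T -> l]
jjjjlqlqTqTqT ⇒ jjjjlqlqlqTqT   [T -> l]
jjjjlqlqlqTqT ⇒ jjjjlqlqlqlqT   [T -> l]
jjjjlqlqlqlqT ⇒ jjjjlqlqlqlql   [T -> l]

T ⇒ jTqT ⇒ jjTqTqT ⇒ jjjTqTqTqT ⇒ jjjjTqTqTqTqT ⇒ jjjjlqTqTqTqT ⇒ jjjjlqlqTqTqT ⇒ jjjjlqlqlqTqT ⇒ jjjjlqlqlqlqT ⇒ jjjjlqlqlqlql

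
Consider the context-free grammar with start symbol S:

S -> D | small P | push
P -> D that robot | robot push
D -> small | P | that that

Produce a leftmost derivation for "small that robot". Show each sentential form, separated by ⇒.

S ⇒ D ⇒ P ⇒ D that robot ⇒ small that robot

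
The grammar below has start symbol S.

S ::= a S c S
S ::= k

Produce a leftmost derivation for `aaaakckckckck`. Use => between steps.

S => aScS   [S ::= a S c S]
aScS => aaScScS   [S ::= a S c S]
aaScScS => aaaScScScS   [S ::= a S c S]
aaaScScScS => aaaaScScScScS   [S ::= a S c S]
aaaaScScScScS => aaaakcScScScS   [S ::= k]
aaaakcScScScS => aaaakckcScScS   [S ::= k]
aaaakckcScScS => aaaakckckcScS   [S ::= k]
aaaakckckcScS => aaaakckckckcS   [S ::= k]
aaaakckckckcS => aaaakckckckck   [S ::= k]

S => aScS => aaScScS => aaaScScScS => aaaaScScScScS => aaaakcScScScS => aaaakckcScScS => aaaakckckcScS => aaaakckckckcS => aaaakckckckck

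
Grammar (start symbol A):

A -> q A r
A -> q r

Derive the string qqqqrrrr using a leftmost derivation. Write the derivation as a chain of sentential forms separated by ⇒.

A⇒qAr⇒qqArr⇒qqqArrr⇒qqqqrrrr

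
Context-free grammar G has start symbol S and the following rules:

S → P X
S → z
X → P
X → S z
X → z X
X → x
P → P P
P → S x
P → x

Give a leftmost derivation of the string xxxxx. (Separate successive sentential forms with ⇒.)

S ⇒ PX ⇒ PPX ⇒ PPPX ⇒ PPPPX ⇒ xPPPX ⇒ xxPPX ⇒ xxxPX ⇒ xxxxX ⇒ xxxxx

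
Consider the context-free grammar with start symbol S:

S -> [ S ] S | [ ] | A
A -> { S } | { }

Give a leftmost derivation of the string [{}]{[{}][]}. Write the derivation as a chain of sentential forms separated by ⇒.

S ⇒ [S]S   [S -> [ S ] S]
[S]S ⇒ [A]S   [S -> A]
[A]S ⇒ [{}]S   [A -> { }]
[{}]S ⇒ [{}]A   [S -> A]
[{}]A ⇒ [{}]{S}   [A -> { S }]
[{}]{S} ⇒ [{}]{[S]S}   [S -> [ S ] S]
[{}]{[S]S} ⇒ [{}]{[A]S}   [S -> A]
[{}]{[A]S} ⇒ [{}]{[{}]S}   [A -> { }]
[{}]{[{}]S} ⇒ [{}]{[{}][]}   [S -> [ ]]

S⇒[S]S⇒[A]S⇒[{}]S⇒[{}]A⇒[{}]{S}⇒[{}]{[S]S}⇒[{}]{[A]S}⇒[{}]{[{}]S}⇒[{}]{[{}][]}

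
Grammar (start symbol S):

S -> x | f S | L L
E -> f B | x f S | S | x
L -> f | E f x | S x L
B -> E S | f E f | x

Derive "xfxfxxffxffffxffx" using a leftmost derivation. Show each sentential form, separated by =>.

S => LL => EfxL => xfSfxL => xfxfxL => xfxfxEfx => xfxfxxfSfx => xfxfxxffSfx => xfxfxxffLLfx => xfxfxxffEfxLfx => xfxfxxffxfSfxLfx => xfxfxxffxfLLfxLfx => xfxfxxffxffLfxLfx => xfxfxxffxffffxLfx => xfxfxxffxffffxffx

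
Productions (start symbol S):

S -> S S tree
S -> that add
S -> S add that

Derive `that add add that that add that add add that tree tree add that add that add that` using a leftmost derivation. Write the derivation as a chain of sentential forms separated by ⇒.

S ⇒ S add that   [S -> S add that]
S add that ⇒ S add that add that   [S -> S add that]
S add that add that ⇒ S add that add that add that   [S -> S add that]
S add that add that add that ⇒ S S tree add that add that add that   [S -> S S tree]
S S tree add that add that add that ⇒ S add that S tree add that add that add that   [S -> S add that]
S add that S tree add that add that add that ⇒ that add add that S tree add that add that add that   [S -> that add]
that add add that S tree add that add that add that ⇒ that add add that S S tree tree add that add that add that   [S -> S S tree]
that add add that S S tree tree add that add that add that ⇒ that add add that that add S tree tree add that add that add that   [S -> that add]
that add add that that add S tree tree add that add that add that ⇒ that add add that that add S add that tree tree add that add that add that   [S -> S add that]
that add add that that add S add that tree tree add that add that add that ⇒ that add add that that add that add add that tree tree add that add that add that   [S -> that add]

S ⇒ S add that ⇒ S add that add that ⇒ S add that add that add that ⇒ S S tree add that add that add that ⇒ S add that S tree add that add that add that ⇒ that add add that S tree add that add that add that ⇒ that add add that S S tree tree add that add that add that ⇒ that add add that that add S tree tree add that add that add that ⇒ that add add that that add S add that tree tree add that add that add that ⇒ that add add that that add that add add that tree tree add that add that add that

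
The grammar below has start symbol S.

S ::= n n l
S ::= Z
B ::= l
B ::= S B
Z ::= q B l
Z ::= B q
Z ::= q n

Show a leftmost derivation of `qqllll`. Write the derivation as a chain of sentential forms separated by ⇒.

S ⇒ Z ⇒ qBl ⇒ qSBl ⇒ qZBl ⇒ qqBlBl ⇒ qqllBl ⇒ qqllll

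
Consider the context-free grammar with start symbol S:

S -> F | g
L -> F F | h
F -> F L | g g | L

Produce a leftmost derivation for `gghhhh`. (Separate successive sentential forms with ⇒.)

S ⇒ F ⇒ FL ⇒ FLL ⇒ FLLL ⇒ FLLLL ⇒ ggLLLL ⇒ gghLLL ⇒ gghhLL ⇒ gghhhL ⇒ gghhhh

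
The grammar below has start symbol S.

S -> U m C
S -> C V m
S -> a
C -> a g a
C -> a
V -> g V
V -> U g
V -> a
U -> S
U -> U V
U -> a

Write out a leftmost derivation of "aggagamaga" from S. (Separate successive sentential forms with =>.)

S => UmC   [S -> U m C]
UmC => UVmC   [U -> U V]
UVmC => UVVmC   [U -> U V]
UVVmC => aVVmC   [U -> a]
aVVmC => agVVmC   [V -> g V]
agVVmC => aggVVmC   [V -> g V]
aggVVmC => aggUgVmC   [V -> U g]
aggUgVmC => aggSgVmC   [U -> S]
aggSgVmC => aggagVmC   [S -> a]
aggagVmC => aggagamC   [V -> a]
aggagamC => aggagamaga   [C -> a g a]

S => UmC => UVmC => UVVmC => aVVmC => agVVmC => aggVVmC => aggUgVmC => aggSgVmC => aggagVmC => aggagamC => aggagamaga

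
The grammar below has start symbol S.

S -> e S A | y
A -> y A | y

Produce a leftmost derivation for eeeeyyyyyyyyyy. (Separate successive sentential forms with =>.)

S=>eSA=>eeSAA=>eeeSAAA=>eeeeSAAAA=>eeeeyAAAA=>eeeeyyAAAA=>eeeeyyyAAA=>eeeeyyyyAAA=>eeeeyyyyyAAA=>eeeeyyyyyyAAA=>eeeeyyyyyyyAA=>eeeeyyyyyyyyAA=>eeeeyyyyyyyyyA=>eeeeyyyyyyyyyy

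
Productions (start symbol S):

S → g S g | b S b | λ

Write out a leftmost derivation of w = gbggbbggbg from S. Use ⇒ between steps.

S ⇒ gSg   [S → g S g]
gSg ⇒ gbSbg   [S → b S b]
gbSbg ⇒ gbgSgbg   [S → g S g]
gbgSgbg ⇒ gbggSggbg   [S → g S g]
gbggSggbg ⇒ gbggbSbggbg   [S → b S b]
gbggbSbggbg ⇒ gbggbbggbg   [S → λ]

S ⇒ gSg ⇒ gbSbg ⇒ gbgSgbg ⇒ gbggSggbg ⇒ gbggbSbggbg ⇒ gbggbbggbg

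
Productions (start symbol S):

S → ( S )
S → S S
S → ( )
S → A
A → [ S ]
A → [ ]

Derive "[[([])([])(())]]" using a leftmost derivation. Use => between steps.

S => A => [S] => [A] => [[S]] => [[SS]] => [[SSS]] => [[(S)SS]] => [[(A)SS]] => [[([])SS]] => [[([])(S)S]] => [[([])(A)S]] => [[([])([])S]] => [[([])([])(S)]] => [[([])([])(())]]

S => A   [S → A]
A => [S]   [A → [ S ]]
[S] => [A]   [S → A]
[A] => [[S]]   [A → [ S ]]
[[S]] => [[SS]]   [S → S S]
[[SS]] => [[SSS]]   [S → S S]
[[SSS]] => [[(S)SS]]   [S → ( S )]
[[(S)SS]] => [[(A)SS]]   [S → A]
[[(A)SS]] => [[([])SS]]   [A → [ ]]
[[([])SS]] => [[([])(S)S]]   [S → ( S )]
[[([])(S)S]] => [[([])(A)S]]   [S → A]
[[([])(A)S]] => [[([])([])S]]   [A → [ ]]
[[([])([])S]] => [[([])([])(S)]]   [S → ( S )]
[[([])([])(S)]] => [[([])([])(())]]   [S → ( )]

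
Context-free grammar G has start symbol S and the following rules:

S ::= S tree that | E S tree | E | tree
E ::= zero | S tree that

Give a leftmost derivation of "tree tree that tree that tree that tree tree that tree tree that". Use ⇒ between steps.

S ⇒ E ⇒ S tree that ⇒ E S tree tree that ⇒ S tree that S tree tree that ⇒ E tree that S tree tree that ⇒ S tree that tree that S tree tree that ⇒ S tree that tree that tree that S tree tree that ⇒ tree tree that tree that tree that S tree tree that ⇒ tree tree that tree that tree that S tree that tree tree that ⇒ tree tree that tree that tree that tree tree that tree tree that

S ⇒ E   [S ::= E]
E ⇒ S tree that   [E ::= S tree that]
S tree that ⇒ E S tree tree that   [S ::= E S tree]
E S tree tree that ⇒ S tree that S tree tree that   [E ::= S tree that]
S tree that S tree tree that ⇒ E tree that S tree tree that   [S ::= E]
E tree that S tree tree that ⇒ S tree that tree that S tree tree that   [E ::= S tree that]
S tree that tree that S tree tree that ⇒ S tree that tree that tree that S tree tree that   [S ::= S tree that]
S tree that tree that tree that S tree tree that ⇒ tree tree that tree that tree that S tree tree that   [S ::= tree]
tree tree that tree that tree that S tree tree that ⇒ tree tree that tree that tree that S tree that tree tree that   [S ::= S tree that]
tree tree that tree that tree that S tree that tree tree that ⇒ tree tree that tree that tree that tree tree that tree tree that   [S ::= tree]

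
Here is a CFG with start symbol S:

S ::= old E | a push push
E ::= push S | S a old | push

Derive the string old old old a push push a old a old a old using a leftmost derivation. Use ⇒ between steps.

S ⇒ old E ⇒ old S a old ⇒ old old E a old ⇒ old old S a old a old ⇒ old old old E a old a old ⇒ old old old S a old a old a old ⇒ old old old a push push a old a old a old

S ⇒ old E   [S ::= old E]
old E ⇒ old S a old   [E ::= S a old]
old S a old ⇒ old old E a old   [S ::= old E]
old old E a old ⇒ old old S a old a old   [E ::= S a old]
old old S a old a old ⇒ old old old E a old a old   [S ::= old E]
old old old E a old a old ⇒ old old old S a old a old a old   [E ::= S a old]
old old old S a old a old a old ⇒ old old old a push push a old a old a old   [S ::= a push push]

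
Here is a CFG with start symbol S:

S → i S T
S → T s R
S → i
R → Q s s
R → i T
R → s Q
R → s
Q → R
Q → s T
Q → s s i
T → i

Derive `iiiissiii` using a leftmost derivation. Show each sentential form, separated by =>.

S => iST   [S → i S T]
iST => iiSTT   [S → i S T]
iiSTT => iiiSTTT   [S → i S T]
iiiSTTT => iiiTsRTTT   [S → T s R]
iiiTsRTTT => iiiisRTTT   [T → i]
iiiisRTTT => iiiissTTT   [R → s]
iiiissTTT => iiiissiTT   [T → i]
iiiissiTT => iiiissiiT   [T → i]
iiiissiiT => iiiissiii   [T → i]

S => iST => iiSTT => iiiSTTT => iiiTsRTTT => iiiisRTTT => iiiissTTT => iiiissiTT => iiiissiiT => iiiissiii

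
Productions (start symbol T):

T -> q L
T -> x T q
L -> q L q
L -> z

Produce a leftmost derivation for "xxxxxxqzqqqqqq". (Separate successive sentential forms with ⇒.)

T⇒xTq⇒xxTqq⇒xxxTqqq⇒xxxxTqqqq⇒xxxxxTqqqqq⇒xxxxxxTqqqqqq⇒xxxxxxqLqqqqqq⇒xxxxxxqzqqqqqq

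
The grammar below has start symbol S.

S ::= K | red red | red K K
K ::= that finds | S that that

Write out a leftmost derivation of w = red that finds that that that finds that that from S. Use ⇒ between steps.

S ⇒ red K K ⇒ red S that that K ⇒ red K that that K ⇒ red that finds that that K ⇒ red that finds that that S that that ⇒ red that finds that that K that that ⇒ red that finds that that that finds that that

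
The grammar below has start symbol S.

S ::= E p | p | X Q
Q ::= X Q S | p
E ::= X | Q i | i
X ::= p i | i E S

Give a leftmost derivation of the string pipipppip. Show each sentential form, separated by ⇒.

S ⇒ Ep ⇒ Qip ⇒ XQSip ⇒ piQSip ⇒ piXQSSip ⇒ pipiQSSip ⇒ pipipSSip ⇒ pipippSip ⇒ pipipppip

S ⇒ Ep   [S ::= E p]
Ep ⇒ Qip   [E ::= Q i]
Qip ⇒ XQSip   [Q ::= X Q S]
XQSip ⇒ piQSip   [X ::= p i]
piQSip ⇒ piXQSSip   [Q ::= X Q S]
piXQSSip ⇒ pipiQSSip   [X ::= p i]
pipiQSSip ⇒ pipipSSip   [Q ::= p]
pipipSSip ⇒ pipippSip   [S ::= p]
pipippSip ⇒ pipipppip   [S ::= p]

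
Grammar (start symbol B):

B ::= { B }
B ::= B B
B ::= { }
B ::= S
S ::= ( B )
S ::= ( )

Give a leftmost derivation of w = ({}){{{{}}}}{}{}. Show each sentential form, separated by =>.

B=>BB=>BBB=>BBBB=>SBBB=>(B)BBB=>({})BBB=>({}){B}BB=>({}){{B}}BB=>({}){{{B}}}BB=>({}){{{{}}}}BB=>({}){{{{}}}}{}B=>({}){{{{}}}}{}{}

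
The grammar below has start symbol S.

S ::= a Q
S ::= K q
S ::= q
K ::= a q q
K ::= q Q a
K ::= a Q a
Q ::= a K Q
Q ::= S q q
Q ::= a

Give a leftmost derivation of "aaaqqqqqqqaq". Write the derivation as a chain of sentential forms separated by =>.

S => Kq => aQaq => aSqqaq => aaQqqaq => aaSqqqqaq => aaKqqqqqaq => aaaqqqqqqqaq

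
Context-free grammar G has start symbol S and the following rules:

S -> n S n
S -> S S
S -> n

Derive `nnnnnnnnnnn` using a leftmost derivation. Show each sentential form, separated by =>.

S => SS => nS => nSS => nnSnS => nnSSnS => nnnSnSnS => nnnSSnSnS => nnnnSnSnSnS => nnnnnnSnSnS => nnnnnnnnSnS => nnnnnnnnnnS => nnnnnnnnnnn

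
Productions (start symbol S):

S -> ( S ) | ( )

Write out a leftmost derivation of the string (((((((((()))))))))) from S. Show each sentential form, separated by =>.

S=>(S)=>((S))=>(((S)))=>((((S))))=>(((((S)))))=>((((((S))))))=>(((((((S)))))))=>((((((((S))))))))=>(((((((((S)))))))))=>(((((((((())))))))))

S => (S)   [S -> ( S )]
(S) => ((S))   [S -> ( S )]
((S)) => (((S)))   [S -> ( S )]
(((S))) => ((((S))))   [S -> ( S )]
((((S)))) => (((((S)))))   [S -> ( S )]
(((((S))))) => ((((((S))))))   [S -> ( S )]
((((((S)))))) => (((((((S)))))))   [S -> ( S )]
(((((((S))))))) => ((((((((S))))))))   [S -> ( S )]
((((((((S)))))))) => (((((((((S)))))))))   [S -> ( S )]
(((((((((S))))))))) => (((((((((())))))))))   [S -> ( )]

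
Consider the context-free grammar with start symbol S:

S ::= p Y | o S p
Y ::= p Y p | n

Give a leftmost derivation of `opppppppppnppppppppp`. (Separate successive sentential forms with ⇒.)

S ⇒ oSp ⇒ opYp ⇒ oppYpp ⇒ opppYppp ⇒ oppppYpppp ⇒ opppppYppppp ⇒ oppppppYpppppp ⇒ opppppppYppppppp ⇒ oppppppppYpppppppp ⇒ opppppppppYppppppppp ⇒ opppppppppnppppppppp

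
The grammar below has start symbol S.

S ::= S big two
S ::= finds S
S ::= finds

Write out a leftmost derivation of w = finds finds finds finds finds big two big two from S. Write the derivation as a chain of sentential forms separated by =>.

S => S big two   [S ::= S big two]
S big two => finds S big two   [S ::= finds S]
finds S big two => finds finds S big two   [S ::= finds S]
finds finds S big two => finds finds finds S big two   [S ::= finds S]
finds finds finds S big two => finds finds finds S big two big two   [S ::= S big two]
finds finds finds S big two big two => finds finds finds finds S big two big two   [S ::= finds S]
finds finds finds finds S big two big two => finds finds finds finds finds big two big two   [S ::= finds]

S => S big two => finds S big two => finds finds S big two => finds finds finds S big two => finds finds finds S big two big two => finds finds finds finds S big two big two => finds finds finds finds finds big two big two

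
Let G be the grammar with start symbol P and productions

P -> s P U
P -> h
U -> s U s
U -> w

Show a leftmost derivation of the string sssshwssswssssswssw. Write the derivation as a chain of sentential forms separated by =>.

P=>sPU=>ssPUU=>sssPUUU=>ssssPUUUU=>sssshUUUU=>sssshwUUU=>sssshwsUsUU=>sssshwssUssUU=>sssshwsssUsssUU=>sssshwssswsssUU=>sssshwssswssssUsU=>sssshwssswsssssUssU=>sssshwssswssssswssU=>sssshwssswssssswssw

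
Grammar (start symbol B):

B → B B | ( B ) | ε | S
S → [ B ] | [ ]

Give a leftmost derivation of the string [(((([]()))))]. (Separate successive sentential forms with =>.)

B => S => [B] => [(B)] => [((B))] => [(((B)))] => [((((B))))] => [((((BB))))] => [((((SB))))] => [(((([B]B))))] => [(((([]B))))] => [(((([](B)))))] => [(((([]()))))]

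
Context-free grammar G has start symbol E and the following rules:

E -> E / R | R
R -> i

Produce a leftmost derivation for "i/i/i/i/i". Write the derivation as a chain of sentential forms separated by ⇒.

E⇒E/R⇒E/R/R⇒E/R/R/R⇒E/R/R/R/R⇒R/R/R/R/R⇒i/R/R/R/R⇒i/i/R/R/R⇒i/i/i/R/R⇒i/i/i/i/R⇒i/i/i/i/i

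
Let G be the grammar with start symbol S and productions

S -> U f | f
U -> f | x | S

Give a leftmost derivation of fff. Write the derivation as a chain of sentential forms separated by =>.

S => Uf => Sf => Uff => Sff => fff

S => Uf   [S -> U f]
Uf => Sf   [U -> S]
Sf => Uff   [S -> U f]
Uff => Sff   [U -> S]
Sff => fff   [S -> f]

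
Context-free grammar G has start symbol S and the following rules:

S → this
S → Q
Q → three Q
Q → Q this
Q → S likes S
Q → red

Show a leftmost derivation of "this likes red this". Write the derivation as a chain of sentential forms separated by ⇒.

S ⇒ Q ⇒ Q this ⇒ S likes S this ⇒ this likes S this ⇒ this likes Q this ⇒ this likes red this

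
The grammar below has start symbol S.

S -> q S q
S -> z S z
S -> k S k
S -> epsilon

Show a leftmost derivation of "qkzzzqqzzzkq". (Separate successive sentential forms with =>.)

S => qSq   [S -> q S q]
qSq => qkSkq   [S -> k S k]
qkSkq => qkzSzkq   [S -> z S z]
qkzSzkq => qkzzSzzkq   [S -> z S z]
qkzzSzzkq => qkzzzSzzzkq   [S -> z S z]
qkzzzSzzzkq => qkzzzqSqzzzkq   [S -> q S q]
qkzzzqSqzzzkq => qkzzzqqzzzkq   [S -> epsilon]

S => qSq => qkSkq => qkzSzkq => qkzzSzzkq => qkzzzSzzzkq => qkzzzqSqzzzkq => qkzzzqqzzzkq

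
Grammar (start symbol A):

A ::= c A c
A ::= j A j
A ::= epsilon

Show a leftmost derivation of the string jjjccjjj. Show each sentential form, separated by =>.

A => jAj => jjAjj => jjjAjjj => jjjcAcjjj => jjjccjjj

A => jAj   [A ::= j A j]
jAj => jjAjj   [A ::= j A j]
jjAjj => jjjAjjj   [A ::= j A j]
jjjAjjj => jjjcAcjjj   [A ::= c A c]
jjjcAcjjj => jjjccjjj   [A ::= epsilon]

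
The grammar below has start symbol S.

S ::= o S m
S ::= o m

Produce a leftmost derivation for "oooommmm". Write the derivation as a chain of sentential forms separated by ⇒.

S ⇒ oSm   [S ::= o S m]
oSm ⇒ ooSmm   [S ::= o S m]
ooSmm ⇒ oooSmmm   [S ::= o S m]
oooSmmm ⇒ oooommmm   [S ::= o m]

S ⇒ oSm ⇒ ooSmm ⇒ oooSmmm ⇒ oooommmm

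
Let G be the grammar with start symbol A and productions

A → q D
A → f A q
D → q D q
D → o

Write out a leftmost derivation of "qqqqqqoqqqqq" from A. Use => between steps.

A=>qD=>qqDq=>qqqDqq=>qqqqDqqq=>qqqqqDqqqq=>qqqqqqDqqqqq=>qqqqqqoqqqqq

A => qD   [A → q D]
qD => qqDq   [D → q D q]
qqDq => qqqDqq   [D → q D q]
qqqDqq => qqqqDqqq   [D → q D q]
qqqqDqqq => qqqqqDqqqq   [D → q D q]
qqqqqDqqqq => qqqqqqDqqqqq   [D → q D q]
qqqqqqDqqqqq => qqqqqqoqqqqq   [D → o]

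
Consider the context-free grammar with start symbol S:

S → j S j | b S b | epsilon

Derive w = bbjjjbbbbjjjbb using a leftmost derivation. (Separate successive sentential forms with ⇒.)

S⇒bSb⇒bbSbb⇒bbjSjbb⇒bbjjSjjbb⇒bbjjjSjjjbb⇒bbjjjbSbjjjbb⇒bbjjjbbSbbjjjbb⇒bbjjjbbbbjjjbb

S ⇒ bSb   [S → b S b]
bSb ⇒ bbSbb   [S → b S b]
bbSbb ⇒ bbjSjbb   [S → j S j]
bbjSjbb ⇒ bbjjSjjbb   [S → j S j]
bbjjSjjbb ⇒ bbjjjSjjjbb   [S → j S j]
bbjjjSjjjbb ⇒ bbjjjbSbjjjbb   [S → b S b]
bbjjjbSbjjjbb ⇒ bbjjjbbSbbjjjbb   [S → b S b]
bbjjjbbSbbjjjbb ⇒ bbjjjbbbbjjjbb   [S → epsilon]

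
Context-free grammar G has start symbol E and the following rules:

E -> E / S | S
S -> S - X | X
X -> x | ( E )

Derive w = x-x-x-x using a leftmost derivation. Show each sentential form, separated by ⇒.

E ⇒ S ⇒ S-X ⇒ S-X-X ⇒ S-X-X-X ⇒ X-X-X-X ⇒ x-X-X-X ⇒ x-x-X-X ⇒ x-x-x-X ⇒ x-x-x-x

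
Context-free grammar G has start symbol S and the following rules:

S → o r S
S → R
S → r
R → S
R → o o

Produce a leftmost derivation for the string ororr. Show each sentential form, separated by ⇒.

S⇒orS⇒ororS⇒ororr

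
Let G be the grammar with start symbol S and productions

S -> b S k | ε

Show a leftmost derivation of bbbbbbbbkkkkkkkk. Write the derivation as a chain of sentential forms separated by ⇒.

S ⇒ bSk ⇒ bbSkk ⇒ bbbSkkk ⇒ bbbbSkkkk ⇒ bbbbbSkkkkk ⇒ bbbbbbSkkkkkk ⇒ bbbbbbbSkkkkkkk ⇒ bbbbbbbbSkkkkkkkk ⇒ bbbbbbbbkkkkkkkk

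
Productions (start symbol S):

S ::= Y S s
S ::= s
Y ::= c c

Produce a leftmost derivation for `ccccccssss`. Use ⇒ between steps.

S⇒YSs⇒ccSs⇒ccYSss⇒ccccSss⇒ccccYSsss⇒ccccccSsss⇒ccccccssss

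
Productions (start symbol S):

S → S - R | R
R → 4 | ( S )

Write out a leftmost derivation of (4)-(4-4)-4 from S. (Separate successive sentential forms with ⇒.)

S ⇒ S-R   [S → S - R]
S-R ⇒ S-R-R   [S → S - R]
S-R-R ⇒ R-R-R   [S → R]
R-R-R ⇒ (S)-R-R   [R → ( S )]
(S)-R-R ⇒ (R)-R-R   [S → R]
(R)-R-R ⇒ (4)-R-R   [R → 4]
(4)-R-R ⇒ (4)-(S)-R   [R → ( S )]
(4)-(S)-R ⇒ (4)-(S-R)-R   [S → S - R]
(4)-(S-R)-R ⇒ (4)-(R-R)-R   [S → R]
(4)-(R-R)-R ⇒ (4)-(4-R)-R   [R → 4]
(4)-(4-R)-R ⇒ (4)-(4-4)-R   [R → 4]
(4)-(4-4)-R ⇒ (4)-(4-4)-4   [R → 4]

S ⇒ S-R ⇒ S-R-R ⇒ R-R-R ⇒ (S)-R-R ⇒ (R)-R-R ⇒ (4)-R-R ⇒ (4)-(S)-R ⇒ (4)-(S-R)-R ⇒ (4)-(R-R)-R ⇒ (4)-(4-R)-R ⇒ (4)-(4-4)-R ⇒ (4)-(4-4)-4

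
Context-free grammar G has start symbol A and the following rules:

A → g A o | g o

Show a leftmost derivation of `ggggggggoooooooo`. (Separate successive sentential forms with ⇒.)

A⇒gAo⇒ggAoo⇒gggAooo⇒ggggAoooo⇒gggggAooooo⇒ggggggAoooooo⇒gggggggAooooooo⇒ggggggggoooooooo

A ⇒ gAo   [A → g A o]
gAo ⇒ ggAoo   [A → g A o]
ggAoo ⇒ gggAooo   [A → g A o]
gggAooo ⇒ ggggAoooo   [A → g A o]
ggggAoooo ⇒ gggggAooooo   [A → g A o]
gggggAooooo ⇒ ggggggAoooooo   [A → g A o]
ggggggAoooooo ⇒ gggggggAooooooo   [A → g A o]
gggggggAooooooo ⇒ ggggggggoooooooo   [A → g o]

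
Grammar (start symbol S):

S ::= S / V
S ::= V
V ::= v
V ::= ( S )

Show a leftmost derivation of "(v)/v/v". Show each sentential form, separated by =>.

S => S/V   [S ::= S / V]
S/V => S/V/V   [S ::= S / V]
S/V/V => V/V/V   [S ::= V]
V/V/V => (S)/V/V   [V ::= ( S )]
(S)/V/V => (V)/V/V   [S ::= V]
(V)/V/V => (v)/V/V   [V ::= v]
(v)/V/V => (v)/v/V   [V ::= v]
(v)/v/V => (v)/v/v   [V ::= v]

S => S/V => S/V/V => V/V/V => (S)/V/V => (V)/V/V => (v)/V/V => (v)/v/V => (v)/v/v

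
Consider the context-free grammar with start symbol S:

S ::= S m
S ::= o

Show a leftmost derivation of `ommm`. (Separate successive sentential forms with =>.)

S => Sm => Smm => Smmm => ommm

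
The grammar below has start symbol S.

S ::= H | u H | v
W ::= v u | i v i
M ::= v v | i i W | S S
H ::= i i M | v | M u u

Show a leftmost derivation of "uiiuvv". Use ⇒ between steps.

S ⇒ uH ⇒ uiiM ⇒ uiiSS ⇒ uiiuHS ⇒ uiiuvS ⇒ uiiuvv

S ⇒ uH   [S ::= u H]
uH ⇒ uiiM   [H ::= i i M]
uiiM ⇒ uiiSS   [M ::= S S]
uiiSS ⇒ uiiuHS   [S ::= u H]
uiiuHS ⇒ uiiuvS   [H ::= v]
uiiuvS ⇒ uiiuvv   [S ::= v]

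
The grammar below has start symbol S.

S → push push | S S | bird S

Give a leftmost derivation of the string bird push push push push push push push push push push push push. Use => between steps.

S => S S => S S S => S S S S => bird S S S S => bird S S S S S => bird S S S S S S => bird push push S S S S S => bird push push push push S S S S => bird push push push push push push S S S => bird push push push push push push push push S S => bird push push push push push push push push push push S => bird push push push push push push push push push push push push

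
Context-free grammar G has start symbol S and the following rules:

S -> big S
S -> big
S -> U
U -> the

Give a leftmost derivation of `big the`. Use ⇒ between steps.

S ⇒ big S ⇒ big U ⇒ big the

S ⇒ big S   [S -> big S]
big S ⇒ big U   [S -> U]
big U ⇒ big the   [U -> the]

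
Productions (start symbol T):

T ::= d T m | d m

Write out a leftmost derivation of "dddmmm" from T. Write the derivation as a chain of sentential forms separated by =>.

T => dTm => ddTmm => dddmmm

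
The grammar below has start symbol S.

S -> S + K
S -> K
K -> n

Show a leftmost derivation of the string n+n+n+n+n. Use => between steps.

S => S+K   [S -> S + K]
S+K => S+K+K   [S -> S + K]
S+K+K => S+K+K+K   [S -> S + K]
S+K+K+K => S+K+K+K+K   [S -> S + K]
S+K+K+K+K => K+K+K+K+K   [S -> K]
K+K+K+K+K => n+K+K+K+K   [K -> n]
n+K+K+K+K => n+n+K+K+K   [K -> n]
n+n+K+K+K => n+n+n+K+K   [K -> n]
n+n+n+K+K => n+n+n+n+K   [K -> n]
n+n+n+n+K => n+n+n+n+n   [K -> n]

S => S+K => S+K+K => S+K+K+K => S+K+K+K+K => K+K+K+K+K => n+K+K+K+K => n+n+K+K+K => n+n+n+K+K => n+n+n+n+K => n+n+n+n+n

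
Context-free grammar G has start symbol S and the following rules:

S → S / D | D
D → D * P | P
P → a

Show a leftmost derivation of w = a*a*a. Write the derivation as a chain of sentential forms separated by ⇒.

S ⇒ D ⇒ D*P ⇒ D*P*P ⇒ P*P*P ⇒ a*P*P ⇒ a*a*P ⇒ a*a*a

S ⇒ D   [S → D]
D ⇒ D*P   [D → D * P]
D*P ⇒ D*P*P   [D → D * P]
D*P*P ⇒ P*P*P   [D → P]
P*P*P ⇒ a*P*P   [P → a]
a*P*P ⇒ a*a*P   [P → a]
a*a*P ⇒ a*a*a   [P → a]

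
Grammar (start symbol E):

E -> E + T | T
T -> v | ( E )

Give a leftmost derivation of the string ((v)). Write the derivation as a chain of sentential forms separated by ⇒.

E ⇒ T ⇒ (E) ⇒ (T) ⇒ ((E)) ⇒ ((T)) ⇒ ((v))

E ⇒ T   [E -> T]
T ⇒ (E)   [T -> ( E )]
(E) ⇒ (T)   [E -> T]
(T) ⇒ ((E))   [T -> ( E )]
((E)) ⇒ ((T))   [E -> T]
((T)) ⇒ ((v))   [T -> v]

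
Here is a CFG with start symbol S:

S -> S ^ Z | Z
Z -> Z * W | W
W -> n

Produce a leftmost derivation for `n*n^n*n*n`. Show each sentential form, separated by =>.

S => S^Z => Z^Z => Z*W^Z => W*W^Z => n*W^Z => n*n^Z => n*n^Z*W => n*n^Z*W*W => n*n^W*W*W => n*n^n*W*W => n*n^n*n*W => n*n^n*n*n

S => S^Z   [S -> S ^ Z]
S^Z => Z^Z   [S -> Z]
Z^Z => Z*W^Z   [Z -> Z * W]
Z*W^Z => W*W^Z   [Z -> W]
W*W^Z => n*W^Z   [W -> n]
n*W^Z => n*n^Z   [W -> n]
n*n^Z => n*n^Z*W   [Z -> Z * W]
n*n^Z*W => n*n^Z*W*W   [Z -> Z * W]
n*n^Z*W*W => n*n^W*W*W   [Z -> W]
n*n^W*W*W => n*n^n*W*W   [W -> n]
n*n^n*W*W => n*n^n*n*W   [W -> n]
n*n^n*n*W => n*n^n*n*n   [W -> n]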